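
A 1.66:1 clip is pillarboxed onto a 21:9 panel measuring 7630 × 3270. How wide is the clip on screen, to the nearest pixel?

5428 px

1.66:1 is narrower than 21:9, so it spans the full height.
The clip is 3270 × 1.660 ≈ 5428.20 px wide.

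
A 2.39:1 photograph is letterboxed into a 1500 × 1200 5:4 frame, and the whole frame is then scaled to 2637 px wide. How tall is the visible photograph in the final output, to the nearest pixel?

In the 1500×1200 frame the photograph fills the width: height = 1500 / 2.390 ≈ 627.62 px.
Scaling 1500 → 2637 is ×1.7580, so the height becomes 627.62 × 1.7580 ≈ 1103.35 px.

1103 px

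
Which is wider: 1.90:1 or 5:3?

1.9 and 5:3 = 1.667; 1.9 > 1.667.

1.90:1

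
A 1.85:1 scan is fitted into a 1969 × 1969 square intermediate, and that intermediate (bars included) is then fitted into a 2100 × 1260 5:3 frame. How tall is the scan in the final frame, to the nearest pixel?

681 px

1.85:1 in 1969×1969: fills the width, so the scan is 1969.00 × 1064.32.
square in 2100×1260: fills the height, so the intermediate becomes 1260.00 × 1260.00 — a scale of ×0.6399.
So the scan's height is 1064.32 × 0.6399 ≈ 681.08.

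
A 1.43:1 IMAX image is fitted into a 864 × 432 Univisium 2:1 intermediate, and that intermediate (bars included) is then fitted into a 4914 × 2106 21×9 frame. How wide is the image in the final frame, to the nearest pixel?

First fit — 1.43:1 IMAX into 864×432 spans the height: 617.76 × 432.00.
Second fit — the Univisium 2:1 canvas into 4914×2106 spans the height: 4212.00 × 2106.00 (×4.8750 from 864×432).
Applying the same ×4.8750: 617.76 → 3011.58.

3012 px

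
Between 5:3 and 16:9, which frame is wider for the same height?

5:3 = 1.667 and 16:9 = 1.778; 1.778 > 1.667.

16:9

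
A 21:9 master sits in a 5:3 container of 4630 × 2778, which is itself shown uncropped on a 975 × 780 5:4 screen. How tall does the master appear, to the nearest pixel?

418 px

First fit — 21:9 into 4630×2778 spans the width: 4630.00 × 1984.29.
The 5:3 canvas is width-limited in 975×780, giving 975.00 × 585.00; scale factor 0.2106.
The master scales with it: height 1984.29 × 0.2106 ≈ 417.86.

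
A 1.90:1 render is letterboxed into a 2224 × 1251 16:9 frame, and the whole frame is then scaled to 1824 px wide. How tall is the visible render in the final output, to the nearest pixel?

960 px

Fitted into 2224×1251, the render spans the width; its height is 2224 / 1.900 ≈ 1170.53 px.
Resizing to 1824 px wide multiplies everything by 0.8201: 1170.53 → 960.00 px.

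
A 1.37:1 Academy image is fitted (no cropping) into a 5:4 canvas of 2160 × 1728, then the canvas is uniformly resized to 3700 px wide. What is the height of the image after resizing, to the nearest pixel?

At 2160×1728 the image is width-limited, so height = 2160 / 1.370 ≈ 1576.64 px.
Resizing to 3700 px wide multiplies everything by 1.7130: 1576.64 → 2700.73 px.

2701 px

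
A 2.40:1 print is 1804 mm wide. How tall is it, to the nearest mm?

752 mm

1804 / 2.400 = 751.67.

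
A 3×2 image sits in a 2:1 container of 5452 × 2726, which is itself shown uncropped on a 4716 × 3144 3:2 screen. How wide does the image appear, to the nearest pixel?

First fit — 3×2 into 5452×2726 spans the height: 4089.00 × 2726.00.
2:1 in 4716×3144: fills the width, so the intermediate becomes 4716.00 × 2358.00 — a scale of ×0.8650.
Applying the same ×0.8650: 4089.00 → 3537.00.

3537 px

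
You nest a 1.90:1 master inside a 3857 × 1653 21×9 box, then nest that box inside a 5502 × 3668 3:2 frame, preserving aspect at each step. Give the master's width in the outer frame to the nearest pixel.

4480 px

First fit — 1.90:1 into 3857×1653 spans the height: 3140.70 × 1653.00.
Second fit — the 21×9 canvas into 5502×3668 spans the width: 5502.00 × 2358.00 (×1.4265 from 3857×1653).
The master scales with it: width 3140.70 × 1.4265 ≈ 4480.20.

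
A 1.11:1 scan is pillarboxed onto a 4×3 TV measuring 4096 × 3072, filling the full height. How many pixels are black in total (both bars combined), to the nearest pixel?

2107638 pixels

The scan is 3072 × 1.110 ≈ 3409.9200 px wide.
4096 − 3409.9200 = 686.0800 px of bars.
Bar area = 686.0800 × 3072 ≈ 2107638 px.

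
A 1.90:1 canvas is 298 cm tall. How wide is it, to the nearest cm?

566 cm

298 × 1.900 = 566.20.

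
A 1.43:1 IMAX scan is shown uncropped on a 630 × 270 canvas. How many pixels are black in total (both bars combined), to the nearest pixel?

65853 pixels

1.43:1 IMAX (1.430) < 21×9 (2.333), so the scan fills the height.
The scan is 270 × 1.430 ≈ 386.1000 px wide.
Leftover width: 630 − 386.1000 = 243.9000 px.
Bar area = 243.9000 × 270 ≈ 65853 px.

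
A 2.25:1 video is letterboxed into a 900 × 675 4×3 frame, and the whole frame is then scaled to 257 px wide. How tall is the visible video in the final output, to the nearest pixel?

Fitted into 900×675, the video spans the width; its height is 900 / 2.250 ≈ 400.00 px.
Resizing to 257 px wide multiplies everything by 0.2856: 400.00 → 114.22 px.

114 px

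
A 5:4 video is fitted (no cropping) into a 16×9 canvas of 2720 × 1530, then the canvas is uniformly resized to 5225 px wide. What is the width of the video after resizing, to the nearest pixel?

At 2720×1530 the video is height-limited, so width = 1530 × 5/4 ≈ 1912.50 px.
Scaling 2720 → 5225 is ×1.9210, so the width becomes 1912.50 × 1.9210 ≈ 3673.83 px.

3674 px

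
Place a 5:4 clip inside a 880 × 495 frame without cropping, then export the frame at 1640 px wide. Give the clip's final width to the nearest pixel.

1153 px

At 880×495 the clip is height-limited, so width = 495 × 5/4 ≈ 618.75 px.
The frame scales by 1640/880 = 1.8636; 618.75 × 1.8636 ≈ 1153.12 px.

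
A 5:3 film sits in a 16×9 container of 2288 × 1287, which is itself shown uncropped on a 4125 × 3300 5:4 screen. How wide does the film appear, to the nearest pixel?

3867 px

Inside the 2288×1287 canvas the film is height-limited at 2145.00 × 1287.00.
Second fit — the 16×9 canvas into 4125×3300 spans the width: 4125.00 × 2320.31 (×1.8029 from 2288×1287).
The film scales with it: width 2145.00 × 1.8029 ≈ 3867.19.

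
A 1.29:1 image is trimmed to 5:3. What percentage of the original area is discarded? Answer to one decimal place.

22.6%

Going from 1.29:1 to 5:3 means cutting height while keeping width.
(1.290)/(1.667) ≈ 0.774 of the area survives, leaving 22.60% discarded.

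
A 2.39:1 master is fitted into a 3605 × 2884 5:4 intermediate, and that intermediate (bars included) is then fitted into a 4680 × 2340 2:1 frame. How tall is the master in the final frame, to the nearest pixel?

1224 px

2.39:1 in 3605×2884: fills the width, so the master is 3605.00 × 1508.37.
5:4 in 4680×2340: fills the height, so the intermediate becomes 2925.00 × 2340.00 — a scale of ×0.8114.
Applying the same ×0.8114: 1508.37 → 1223.85.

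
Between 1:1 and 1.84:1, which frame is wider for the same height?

1 and 1.84; 1.84 > 1.

1.84:1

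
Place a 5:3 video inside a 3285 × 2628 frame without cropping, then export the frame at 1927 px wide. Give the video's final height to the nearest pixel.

Fitted into 3285×2628, the video spans the width; its height is 3285 × 3/5 ≈ 1971.00 px.
Scaling 3285 → 1927 is ×0.5866, so the height becomes 1971.00 × 0.5866 ≈ 1156.20 px.

1156 px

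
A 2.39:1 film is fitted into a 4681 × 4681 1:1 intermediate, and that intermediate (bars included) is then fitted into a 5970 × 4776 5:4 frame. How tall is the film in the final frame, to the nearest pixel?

1998 px

First fit — 2.39:1 into 4681×4681 spans the width: 4681.00 × 1958.58.
The 1:1 canvas is height-limited in 5970×4776, giving 4776.00 × 4776.00; scale factor 1.0203.
So the film's height is 1958.58 × 1.0203 ≈ 1998.33.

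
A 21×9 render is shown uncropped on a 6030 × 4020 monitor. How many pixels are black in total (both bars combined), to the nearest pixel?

8657357 pixels

21×9 is wider than 3×2, so it spans the full width.
That makes the image 2584.2857 px tall (6030 × 9/21).
Leftover height: 4020 − 2584.2857 = 1435.7143 px.
Across the 6030-px span: 1435.7143 × 6030 ≈ 8657357 px.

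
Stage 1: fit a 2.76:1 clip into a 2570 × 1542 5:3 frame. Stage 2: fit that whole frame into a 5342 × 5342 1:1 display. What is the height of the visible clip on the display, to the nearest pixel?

1936 px

Inside the 2570×1542 canvas the clip is width-limited at 2570.00 × 931.16.
Second fit — the 5:3 canvas into 5342×5342 spans the width: 5342.00 × 3205.20 (×2.0786 from 2570×1542).
The clip scales with it: height 931.16 × 2.0786 ≈ 1935.51.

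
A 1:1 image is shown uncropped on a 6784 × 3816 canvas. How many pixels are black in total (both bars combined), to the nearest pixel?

11325888 pixels

1:1 (1.000) < 16×9 (1.778), so the image fills the height.
Content width = 3816 × 1/1 ≈ 3816.0000 px.
Leftover width: 6784 − 3816.0000 = 2968.0000 px.
Across the 3816-px span: 2968.0000 × 3816 ≈ 11325888 px.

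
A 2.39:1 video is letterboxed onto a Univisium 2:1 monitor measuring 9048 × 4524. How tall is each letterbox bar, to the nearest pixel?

369 px

2.39:1 is wider than Univisium 2:1, so it spans the full width.
The video is 9048 / 2.390 ≈ 3785.77 px tall.
Black = 4524 − 3785.77 = 738.23 px, or 369.11 per bar.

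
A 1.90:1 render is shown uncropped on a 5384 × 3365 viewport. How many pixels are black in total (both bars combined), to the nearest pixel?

1.90:1 is wider than 16×10, so it spans the full width.
Content height = 5384 / 1.900 ≈ 2833.6842 px.
Leftover height: 3365 − 2833.6842 = 531.3158 px.
Bar area = 531.3158 × 5384 ≈ 2860604 px.

2860604 pixels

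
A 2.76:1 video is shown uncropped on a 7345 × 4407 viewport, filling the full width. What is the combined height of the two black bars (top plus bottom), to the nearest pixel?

That makes the image 2661.23 px tall (7345 / 2.760).
4407 − 2661.23 = 1745.77 px of bars.

1746 px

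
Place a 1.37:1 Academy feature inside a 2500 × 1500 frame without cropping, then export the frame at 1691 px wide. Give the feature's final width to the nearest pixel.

1390 px

Fitted into 2500×1500, the feature spans the height; its width is 1500 × 1.370 ≈ 2055.00 px.
The frame scales by 1691/2500 = 0.6764; 2055.00 × 0.6764 ≈ 1390.00 px.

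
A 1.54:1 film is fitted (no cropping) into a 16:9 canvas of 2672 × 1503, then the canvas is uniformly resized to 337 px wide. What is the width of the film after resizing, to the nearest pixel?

292 px

In the 2672×1503 frame the film fills the height: width = 1503 × 1.540 ≈ 2314.62 px.
Scaling 2672 → 337 is ×0.1261, so the width becomes 2314.62 × 0.1261 ≈ 291.93 px.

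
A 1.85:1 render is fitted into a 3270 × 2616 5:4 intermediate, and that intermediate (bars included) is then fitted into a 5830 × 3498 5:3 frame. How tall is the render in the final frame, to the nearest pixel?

2364 px

1.85:1 in 3270×2616: fills the width, so the render is 3270.00 × 1767.57.
Second fit — the 5:4 canvas into 5830×3498 spans the height: 4372.50 × 3498.00 (×1.3372 from 3270×2616).
So the render's height is 1767.57 × 1.3372 ≈ 2363.51.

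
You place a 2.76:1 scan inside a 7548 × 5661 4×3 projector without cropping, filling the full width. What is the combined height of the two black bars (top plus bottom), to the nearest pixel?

Content height = 7548 / 2.760 ≈ 2734.78 px.
Leftover height: 5661 − 2734.78 = 2926.22 px.

2926 px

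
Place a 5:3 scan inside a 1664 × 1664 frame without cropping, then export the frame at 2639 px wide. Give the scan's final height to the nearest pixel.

Fitted into 1664×1664, the scan spans the width; its height is 1664 × 3/5 ≈ 998.40 px.
Scaling 1664 → 2639 is ×1.5859, so the height becomes 998.40 × 1.5859 ≈ 1583.40 px.

1583 px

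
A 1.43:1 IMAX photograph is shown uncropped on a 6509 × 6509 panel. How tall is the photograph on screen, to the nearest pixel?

Since 1.430 > 1.000, the photograph is width-limited.
Content height = 6509 / 1.430 ≈ 4551.75 px.

4552 px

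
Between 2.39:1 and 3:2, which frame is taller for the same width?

2.39 and 3:2 = 1.5; 2.39 > 1.5. The smaller width-to-height ratio is the taller frame.

3:2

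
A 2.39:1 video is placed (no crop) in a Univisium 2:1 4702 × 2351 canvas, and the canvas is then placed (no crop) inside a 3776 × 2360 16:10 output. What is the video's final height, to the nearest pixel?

First fit — 2.39:1 into 4702×2351 spans the width: 4702.00 × 1967.36.
Univisium 2:1 in 3776×2360: fills the width, so the intermediate becomes 3776.00 × 1888.00 — a scale of ×0.8031.
So the video's height is 1967.36 × 0.8031 ≈ 1579.92.

1580 px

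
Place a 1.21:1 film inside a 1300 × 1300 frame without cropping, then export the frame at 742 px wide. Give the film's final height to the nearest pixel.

Fitted into 1300×1300, the film spans the width; its height is 1300 / 1.210 ≈ 1074.38 px.
The frame scales by 742/1300 = 0.5708; 1074.38 × 0.5708 ≈ 613.22 px.

613 px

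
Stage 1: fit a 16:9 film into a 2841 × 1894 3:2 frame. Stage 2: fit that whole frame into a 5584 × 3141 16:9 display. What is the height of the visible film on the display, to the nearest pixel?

First fit — 16:9 into 2841×1894 spans the width: 2841.00 × 1598.06.
The 3:2 canvas is height-limited in 5584×3141, giving 4711.50 × 3141.00; scale factor 1.6584.
Applying the same ×1.6584: 1598.06 → 2650.22.

2650 px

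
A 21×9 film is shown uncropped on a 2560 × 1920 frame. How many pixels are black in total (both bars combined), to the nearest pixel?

21×9 is wider than 4:3, so it spans the full width.
Content height = 2560 × 9/21 ≈ 1097.1429 px.
Leftover height: 1920 − 1097.1429 = 822.8571 px.
That's 822.8571 × 2560 ≈ 2106514 black pixels.

2106514 pixels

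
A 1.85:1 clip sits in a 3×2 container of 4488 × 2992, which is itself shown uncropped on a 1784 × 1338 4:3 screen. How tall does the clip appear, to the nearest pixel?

964 px

Inside the 4488×2992 canvas the clip is width-limited at 4488.00 × 2425.95.
The 3×2 canvas is width-limited in 1784×1338, giving 1784.00 × 1189.33; scale factor 0.3975.
So the clip's height is 2425.95 × 0.3975 ≈ 964.32.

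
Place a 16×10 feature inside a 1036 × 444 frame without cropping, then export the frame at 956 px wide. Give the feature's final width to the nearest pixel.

656 px

At 1036×444 the feature is height-limited, so width = 444 × 16/10 ≈ 710.40 px.
Resizing to 956 px wide multiplies everything by 0.9228: 710.40 → 655.54 px.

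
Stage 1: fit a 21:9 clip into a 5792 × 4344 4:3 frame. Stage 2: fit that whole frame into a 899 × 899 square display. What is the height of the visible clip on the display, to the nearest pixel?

385 px

21:9 in 5792×4344: fills the width, so the clip is 5792.00 × 2482.29.
The 4:3 canvas is width-limited in 899×899, giving 899.00 × 674.25; scale factor 0.1552.
The clip scales with it: height 2482.29 × 0.1552 ≈ 385.29.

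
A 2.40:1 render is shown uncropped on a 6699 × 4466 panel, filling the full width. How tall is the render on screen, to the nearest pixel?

2791 px

The render is 6699 / 2.400 ≈ 2791.25 px tall.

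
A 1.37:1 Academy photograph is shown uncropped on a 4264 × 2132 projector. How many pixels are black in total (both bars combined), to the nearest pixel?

2863617 pixels

Since 1.370 < 2.000, the photograph is height-limited.
The photograph is 2132 × 1.370 ≈ 2920.8400 px wide.
4264 − 2920.8400 = 1343.1600 px of bars.
Across the 2132-px span: 1343.1600 × 2132 ≈ 2863617 px.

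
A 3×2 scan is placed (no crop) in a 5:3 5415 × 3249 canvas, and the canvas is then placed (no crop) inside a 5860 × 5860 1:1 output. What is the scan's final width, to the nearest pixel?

5274 px

3×2 in 5415×3249: fills the height, so the scan is 4873.50 × 3249.00.
Second fit — the 5:3 canvas into 5860×5860 spans the width: 5860.00 × 3516.00 (×1.0822 from 5415×3249).
Applying the same ×1.0822: 4873.50 → 5274.00.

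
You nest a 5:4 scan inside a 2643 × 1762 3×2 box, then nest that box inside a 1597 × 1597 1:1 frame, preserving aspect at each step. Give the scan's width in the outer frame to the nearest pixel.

1331 px

5:4 in 2643×1762: fills the height, so the scan is 2202.50 × 1762.00.
The 3×2 canvas is width-limited in 1597×1597, giving 1597.00 × 1064.67; scale factor 0.6042.
The scan scales with it: width 2202.50 × 0.6042 ≈ 1330.83.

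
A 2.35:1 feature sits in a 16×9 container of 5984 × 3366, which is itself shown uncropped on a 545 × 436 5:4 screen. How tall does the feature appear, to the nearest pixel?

232 px

2.35:1 in 5984×3366: fills the width, so the feature is 5984.00 × 2546.38.
The 16×9 canvas is width-limited in 545×436, giving 545.00 × 306.56; scale factor 0.0911.
So the feature's height is 2546.38 × 0.0911 ≈ 231.91.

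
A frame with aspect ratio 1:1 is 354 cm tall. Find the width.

354 cm

354 / 1 × 1 = 354.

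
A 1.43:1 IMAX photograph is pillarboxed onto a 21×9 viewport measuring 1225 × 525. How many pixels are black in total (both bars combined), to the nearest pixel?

248981 pixels

1.43:1 IMAX (1.430) < 21×9 (2.333), so the photograph fills the height.
That makes the image 750.7500 px wide (525 × 1.430).
1225 − 750.7500 = 474.2500 px of bars.
Across the 525-px span: 474.2500 × 525 ≈ 248981 px.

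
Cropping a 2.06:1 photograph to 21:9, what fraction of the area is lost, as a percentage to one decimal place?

11.7%

21:9 is wider than 2.06:1, so the crop keeps the full width and trims the height.
Area ratio = (2.060)/(2.333) = 88.29%; the remaining 11.71% is cropped out.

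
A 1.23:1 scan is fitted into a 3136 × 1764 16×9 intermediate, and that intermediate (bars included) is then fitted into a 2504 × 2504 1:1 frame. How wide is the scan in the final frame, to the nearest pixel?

1.23:1 in 3136×1764: fills the height, so the scan is 2169.72 × 1764.00.
Second fit — the 16×9 canvas into 2504×2504 spans the width: 2504.00 × 1408.50 (×0.7985 from 3136×1764).
Applying the same ×0.7985: 2169.72 → 1732.45.

1732 px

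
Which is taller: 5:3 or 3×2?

5:3 = 1.667 and 3×2 = 1.5; 1.667 > 1.5. The smaller width-to-height ratio is the taller frame.

3×2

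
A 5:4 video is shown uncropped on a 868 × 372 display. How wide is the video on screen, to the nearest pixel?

5:4 (1.250) < 21×9 (2.333), so the video fills the height.
That makes the image 465.00 px wide (372 × 5/4).

465 px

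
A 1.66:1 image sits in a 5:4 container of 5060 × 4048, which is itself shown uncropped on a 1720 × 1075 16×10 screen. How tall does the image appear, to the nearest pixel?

809 px

Inside the 5060×4048 canvas the image is width-limited at 5060.00 × 3048.19.
Second fit — the 5:4 canvas into 1720×1075 spans the height: 1343.75 × 1075.00 (×0.2656 from 5060×4048).
Applying the same ×0.2656: 3048.19 → 809.49.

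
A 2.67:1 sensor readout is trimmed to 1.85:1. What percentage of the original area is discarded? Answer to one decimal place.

30.7%

Going from 2.67:1 to 1.85:1 means cutting width while keeping height.
Fraction kept = (1.850)/(2.670) ≈ 69.29%, so 30.71% is lost.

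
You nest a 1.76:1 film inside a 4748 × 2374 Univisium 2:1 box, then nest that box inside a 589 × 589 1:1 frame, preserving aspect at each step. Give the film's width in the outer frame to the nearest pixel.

First fit — 1.76:1 into 4748×2374 spans the height: 4178.24 × 2374.00.
Univisium 2:1 in 589×589: fills the width, so the intermediate becomes 589.00 × 294.50 — a scale of ×0.1241.
So the film's width is 4178.24 × 0.1241 ≈ 518.32.

518 px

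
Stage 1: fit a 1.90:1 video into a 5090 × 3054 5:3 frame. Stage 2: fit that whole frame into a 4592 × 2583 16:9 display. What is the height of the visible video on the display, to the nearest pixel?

2266 px

First fit — 1.90:1 into 5090×3054 spans the width: 5090.00 × 2678.95.
Second fit — the 5:3 canvas into 4592×2583 spans the height: 4305.00 × 2583.00 (×0.8458 from 5090×3054).
Applying the same ×0.8458: 2678.95 → 2265.79.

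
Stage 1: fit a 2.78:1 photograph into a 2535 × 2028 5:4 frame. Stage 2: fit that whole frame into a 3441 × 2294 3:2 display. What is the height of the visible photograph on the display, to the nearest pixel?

1031 px

2.78:1 in 2535×2028: fills the width, so the photograph is 2535.00 × 911.87.
The 5:4 canvas is height-limited in 3441×2294, giving 2867.50 × 2294.00; scale factor 1.1312.
The photograph scales with it: height 911.87 × 1.1312 ≈ 1031.47.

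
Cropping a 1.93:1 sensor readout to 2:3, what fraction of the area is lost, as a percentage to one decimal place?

65.5%

2:3 is narrower than 1.93:1, so the crop keeps the full height and trims the width.
Area ratio = (0.667)/(1.930) = 34.54%; the remaining 65.46% is cropped out.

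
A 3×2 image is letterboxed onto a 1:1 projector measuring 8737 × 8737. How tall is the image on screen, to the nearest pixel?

5825 px

3×2 is wider than 1:1, so it spans the full width.
The image is 8737 × 2/3 ≈ 5824.67 px tall.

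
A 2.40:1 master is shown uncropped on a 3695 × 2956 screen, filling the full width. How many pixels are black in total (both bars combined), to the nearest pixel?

5233660 pixels

Content height = 3695 / 2.400 ≈ 1539.5833 px.
Black = 2956 − 1539.5833 = 1416.4167 px.
That's 1416.4167 × 3695 ≈ 5233660 black pixels.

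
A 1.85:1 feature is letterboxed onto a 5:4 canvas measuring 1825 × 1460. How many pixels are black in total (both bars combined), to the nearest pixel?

Since 1.850 > 1.250, the feature is width-limited.
Content height = 1825 / 1.850 ≈ 986.4865 px.
Black = 1460 − 986.4865 = 473.5135 px.
That's 473.5135 × 1825 ≈ 864162 black pixels.

864162 pixels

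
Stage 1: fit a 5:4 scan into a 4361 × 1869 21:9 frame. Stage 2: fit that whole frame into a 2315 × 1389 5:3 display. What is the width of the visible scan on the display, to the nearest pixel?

5:4 in 4361×1869: fills the height, so the scan is 2336.25 × 1869.00.
The 21:9 canvas is width-limited in 2315×1389, giving 2315.00 × 992.14; scale factor 0.5308.
The scan scales with it: width 2336.25 × 0.5308 ≈ 1240.18.

1240 px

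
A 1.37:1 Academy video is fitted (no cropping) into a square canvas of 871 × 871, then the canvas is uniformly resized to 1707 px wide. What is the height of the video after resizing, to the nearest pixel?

Fitted into 871×871, the video spans the width; its height is 871 / 1.370 ≈ 635.77 px.
Scaling 871 → 1707 is ×1.9598, so the height becomes 635.77 × 1.9598 ≈ 1245.99 px.

1246 px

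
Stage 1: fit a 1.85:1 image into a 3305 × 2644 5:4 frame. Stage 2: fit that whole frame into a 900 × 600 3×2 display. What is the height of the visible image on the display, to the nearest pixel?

405 px

Inside the 3305×2644 canvas the image is width-limited at 3305.00 × 1786.49.
5:4 in 900×600: fills the height, so the intermediate becomes 750.00 × 600.00 — a scale of ×0.2269.
So the image's height is 1786.49 × 0.2269 ≈ 405.41.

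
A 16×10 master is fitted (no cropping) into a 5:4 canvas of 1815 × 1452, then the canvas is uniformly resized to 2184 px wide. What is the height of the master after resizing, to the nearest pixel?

1365 px

At 1815×1452 the master is width-limited, so height = 1815 × 10/16 ≈ 1134.38 px.
Resizing to 2184 px wide multiplies everything by 1.2033: 1134.38 → 1365.00 px.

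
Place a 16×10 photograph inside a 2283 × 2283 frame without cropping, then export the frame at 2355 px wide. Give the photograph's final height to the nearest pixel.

At 2283×2283 the photograph is width-limited, so height = 2283 × 10/16 ≈ 1426.88 px.
Scaling 2283 → 2355 is ×1.0315, so the height becomes 1426.88 × 1.0315 ≈ 1471.88 px.

1472 px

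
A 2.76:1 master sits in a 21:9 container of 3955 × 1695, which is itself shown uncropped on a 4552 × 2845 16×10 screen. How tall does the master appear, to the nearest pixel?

First fit — 2.76:1 into 3955×1695 spans the width: 3955.00 × 1432.97.
The 21:9 canvas is width-limited in 4552×2845, giving 4552.00 × 1950.86; scale factor 1.1509.
So the master's height is 1432.97 × 1.1509 ≈ 1649.28.

1649 px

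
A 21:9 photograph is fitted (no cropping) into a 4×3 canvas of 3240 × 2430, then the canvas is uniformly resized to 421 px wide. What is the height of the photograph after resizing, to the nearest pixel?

Fitted into 3240×2430, the photograph spans the width; its height is 3240 × 9/21 ≈ 1388.57 px.
Scaling 3240 → 421 is ×0.1299, so the height becomes 1388.57 × 0.1299 ≈ 180.43 px.

180 px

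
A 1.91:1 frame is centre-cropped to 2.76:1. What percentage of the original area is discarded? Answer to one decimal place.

2.76:1 is wider than 1.91:1, so the crop keeps the full width and trims the height.
Area ratio = (1.910)/(2.760) = 69.20%; the remaining 30.80% is cropped out.

30.8%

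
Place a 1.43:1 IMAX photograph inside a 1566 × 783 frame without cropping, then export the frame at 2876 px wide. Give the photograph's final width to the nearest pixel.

Fitted into 1566×783, the photograph spans the height; its width is 783 × 1.430 ≈ 1119.69 px.
The frame scales by 2876/1566 = 1.8365; 1119.69 × 1.8365 ≈ 2056.34 px.

2056 px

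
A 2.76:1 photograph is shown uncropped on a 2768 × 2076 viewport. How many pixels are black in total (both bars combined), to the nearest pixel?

2970345 pixels

2.76:1 is wider than 4×3, so it spans the full width.
The photograph is 2768 / 2.760 ≈ 1002.8986 px tall.
Leftover height: 2076 − 1002.8986 = 1073.1014 px.
Across the 2768-px span: 1073.1014 × 2768 ≈ 2970345 px.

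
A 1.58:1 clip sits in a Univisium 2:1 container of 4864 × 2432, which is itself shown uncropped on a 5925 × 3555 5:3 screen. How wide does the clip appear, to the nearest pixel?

First fit — 1.58:1 into 4864×2432 spans the height: 3842.56 × 2432.00.
Second fit — the Univisium 2:1 canvas into 5925×3555 spans the width: 5925.00 × 2962.50 (×1.2181 from 4864×2432).
Applying the same ×1.2181: 3842.56 → 4680.75.

4681 px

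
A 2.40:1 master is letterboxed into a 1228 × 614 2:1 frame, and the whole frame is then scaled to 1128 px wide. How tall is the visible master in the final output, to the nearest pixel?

470 px

At 1228×614 the master is width-limited, so height = 1228 / 2.400 ≈ 511.67 px.
Scaling 1228 → 1128 is ×0.9186, so the height becomes 511.67 × 0.9186 ≈ 470.00 px.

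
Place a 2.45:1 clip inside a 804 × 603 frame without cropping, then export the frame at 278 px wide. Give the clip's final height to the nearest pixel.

113 px

At 804×603 the clip is width-limited, so height = 804 / 2.450 ≈ 328.16 px.
Scaling 804 → 278 is ×0.3458, so the height becomes 328.16 × 0.3458 ≈ 113.47 px.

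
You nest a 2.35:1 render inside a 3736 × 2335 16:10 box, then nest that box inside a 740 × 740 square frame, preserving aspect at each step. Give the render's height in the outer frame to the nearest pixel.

Inside the 3736×2335 canvas the render is width-limited at 3736.00 × 1589.79.
16:10 in 740×740: fills the width, so the intermediate becomes 740.00 × 462.50 — a scale of ×0.1981.
The render scales with it: height 1589.79 × 0.1981 ≈ 314.89.

315 px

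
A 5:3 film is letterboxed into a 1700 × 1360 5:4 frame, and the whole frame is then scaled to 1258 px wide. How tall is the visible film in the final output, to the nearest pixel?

Fitted into 1700×1360, the film spans the width; its height is 1700 × 3/5 ≈ 1020.00 px.
Resizing to 1258 px wide multiplies everything by 0.7400: 1020.00 → 754.80 px.

755 px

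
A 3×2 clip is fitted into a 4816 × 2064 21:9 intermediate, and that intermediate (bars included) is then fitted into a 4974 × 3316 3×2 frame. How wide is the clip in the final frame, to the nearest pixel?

3198 px

3×2 in 4816×2064: fills the height, so the clip is 3096.00 × 2064.00.
Second fit — the 21:9 canvas into 4974×3316 spans the width: 4974.00 × 2131.71 (×1.0328 from 4816×2064).
The clip scales with it: width 3096.00 × 1.0328 ≈ 3197.57.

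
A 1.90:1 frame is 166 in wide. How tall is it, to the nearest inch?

Height = 166 / 1.900 = 87.37.

87 in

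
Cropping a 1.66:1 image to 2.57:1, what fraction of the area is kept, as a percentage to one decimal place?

64.6%

2.57:1 is wider than 1.66:1, so the crop keeps the full width and trims the height.
Fraction kept = (1.660)/(2.570) ≈ 64.59%.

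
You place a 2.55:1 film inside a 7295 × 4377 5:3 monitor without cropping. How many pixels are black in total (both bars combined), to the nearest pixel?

2.55:1 is wider than 5:3, so it spans the full width.
Content height = 7295 / 2.550 ≈ 2860.7843 px.
Leftover height: 4377 − 2860.7843 = 1516.2157 px.
Across the 7295-px span: 1516.2157 × 7295 ≈ 11060793 px.

11060793 pixels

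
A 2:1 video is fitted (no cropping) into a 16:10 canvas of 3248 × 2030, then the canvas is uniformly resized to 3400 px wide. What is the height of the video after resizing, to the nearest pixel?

At 3248×2030 the video is width-limited, so height = 3248 × 1/2 ≈ 1624.00 px.
Scaling 3248 → 3400 is ×1.0468, so the height becomes 1624.00 × 1.0468 ≈ 1700.00 px.

1700 px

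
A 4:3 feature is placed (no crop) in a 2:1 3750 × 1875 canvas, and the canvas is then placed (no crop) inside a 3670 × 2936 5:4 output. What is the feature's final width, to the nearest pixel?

2447 px

First fit — 4:3 into 3750×1875 spans the height: 2500.00 × 1875.00.
2:1 in 3670×2936: fills the width, so the intermediate becomes 3670.00 × 1835.00 — a scale of ×0.9787.
Applying the same ×0.9787: 2500.00 → 2446.67.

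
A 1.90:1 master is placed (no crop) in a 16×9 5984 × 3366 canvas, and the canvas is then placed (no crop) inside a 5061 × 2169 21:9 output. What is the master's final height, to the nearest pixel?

First fit — 1.90:1 into 5984×3366 spans the width: 5984.00 × 3149.47.
The 16×9 canvas is height-limited in 5061×2169, giving 3856.00 × 2169.00; scale factor 0.6444.
Applying the same ×0.6444: 3149.47 → 2029.47.

2029 px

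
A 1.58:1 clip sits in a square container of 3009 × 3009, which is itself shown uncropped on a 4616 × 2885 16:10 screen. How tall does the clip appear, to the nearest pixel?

1826 px

First fit — 1.58:1 into 3009×3009 spans the width: 3009.00 × 1904.43.
square in 4616×2885: fills the height, so the intermediate becomes 2885.00 × 2885.00 — a scale of ×0.9588.
Applying the same ×0.9588: 1904.43 → 1825.95.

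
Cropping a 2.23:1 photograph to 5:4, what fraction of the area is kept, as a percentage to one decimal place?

The height stays; only width is cut (since 5:4 is narrower than 2.23:1).
(1.250)/(2.230) ≈ 0.561 of the area survives.

56.1%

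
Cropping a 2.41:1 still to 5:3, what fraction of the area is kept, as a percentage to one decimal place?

69.2%

The height stays; only width is cut (since 5:3 is narrower than 2.41:1).
(1.667)/(2.410) ≈ 0.692 of the area survives.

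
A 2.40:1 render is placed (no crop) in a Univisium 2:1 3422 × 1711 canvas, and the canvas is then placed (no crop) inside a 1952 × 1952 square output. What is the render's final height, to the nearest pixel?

813 px

2.40:1 in 3422×1711: fills the width, so the render is 3422.00 × 1425.83.
Univisium 2:1 in 1952×1952: fills the width, so the intermediate becomes 1952.00 × 976.00 — a scale of ×0.5704.
Applying the same ×0.5704: 1425.83 → 813.33.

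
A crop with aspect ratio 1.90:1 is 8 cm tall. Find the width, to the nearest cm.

8 × 1.900 = 15.20.

15 cm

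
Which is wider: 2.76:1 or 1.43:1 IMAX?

2.76 and 1.43; 2.76 > 1.43.

2.76:1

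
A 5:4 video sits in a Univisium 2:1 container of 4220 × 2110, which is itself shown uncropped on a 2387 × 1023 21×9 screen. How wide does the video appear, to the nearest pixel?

1279 px

Inside the 4220×2110 canvas the video is height-limited at 2637.50 × 2110.00.
The Univisium 2:1 canvas is height-limited in 2387×1023, giving 2046.00 × 1023.00; scale factor 0.4848.
The video scales with it: width 2637.50 × 0.4848 ≈ 1278.75.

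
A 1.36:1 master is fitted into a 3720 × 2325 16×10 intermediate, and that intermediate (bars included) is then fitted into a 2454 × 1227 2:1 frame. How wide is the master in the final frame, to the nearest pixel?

1669 px

First fit — 1.36:1 into 3720×2325 spans the height: 3162.00 × 2325.00.
Second fit — the 16×10 canvas into 2454×1227 spans the height: 1963.20 × 1227.00 (×0.5277 from 3720×2325).
Applying the same ×0.5277: 3162.00 → 1668.72.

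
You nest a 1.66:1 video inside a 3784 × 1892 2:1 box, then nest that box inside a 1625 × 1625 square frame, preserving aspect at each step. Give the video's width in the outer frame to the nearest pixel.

1349 px

Inside the 3784×1892 canvas the video is height-limited at 3140.72 × 1892.00.
2:1 in 1625×1625: fills the width, so the intermediate becomes 1625.00 × 812.50 — a scale of ×0.4294.
Applying the same ×0.4294: 3140.72 → 1348.75.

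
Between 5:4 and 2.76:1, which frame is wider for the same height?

5:4 = 1.25 and 2.76; 2.76 > 1.25.

2.76:1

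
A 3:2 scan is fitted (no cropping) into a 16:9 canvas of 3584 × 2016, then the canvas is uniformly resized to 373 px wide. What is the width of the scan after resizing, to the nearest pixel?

315 px

At 3584×2016 the scan is height-limited, so width = 2016 × 3/2 ≈ 3024.00 px.
Scaling 3584 → 373 is ×0.1041, so the width becomes 3024.00 × 0.1041 ≈ 314.72 px.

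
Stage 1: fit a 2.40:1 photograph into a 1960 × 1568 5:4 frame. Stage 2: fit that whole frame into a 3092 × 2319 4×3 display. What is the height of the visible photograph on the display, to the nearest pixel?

1208 px

First fit — 2.40:1 into 1960×1568 spans the width: 1960.00 × 816.67.
Second fit — the 5:4 canvas into 3092×2319 spans the height: 2898.75 × 2319.00 (×1.4790 from 1960×1568).
The photograph scales with it: height 816.67 × 1.4790 ≈ 1207.81.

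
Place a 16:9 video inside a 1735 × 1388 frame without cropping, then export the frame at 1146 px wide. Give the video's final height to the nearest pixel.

Fitted into 1735×1388, the video spans the width; its height is 1735 × 9/16 ≈ 975.94 px.
Resizing to 1146 px wide multiplies everything by 0.6605: 975.94 → 644.62 px.

645 px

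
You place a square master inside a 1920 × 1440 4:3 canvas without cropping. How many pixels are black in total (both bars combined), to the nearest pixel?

691200 pixels

square (1.000) < 4:3 (1.333), so the master fills the height.
Content width = 1440 × 1/1 ≈ 1440.0000 px.
Leftover width: 1920 − 1440.0000 = 480.0000 px.
Bar area = 480.0000 × 1440 ≈ 691200 px.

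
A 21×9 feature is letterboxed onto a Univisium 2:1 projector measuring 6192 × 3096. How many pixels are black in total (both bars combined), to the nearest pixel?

2738633 pixels

21×9 is wider than Univisium 2:1, so it spans the full width.
The feature is 6192 × 9/21 ≈ 2653.7143 px tall.
3096 − 2653.7143 = 442.2857 px of bars.
Bar area = 442.2857 × 6192 ≈ 2738633 px.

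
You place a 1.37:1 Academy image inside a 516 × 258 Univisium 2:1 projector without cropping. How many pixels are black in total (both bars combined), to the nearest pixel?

1.37:1 Academy is narrower than Univisium 2:1, so it spans the full height.
That makes the image 353.4600 px wide (258 × 1.370).
516 − 353.4600 = 162.5400 px of bars.
Across the 258-px span: 162.5400 × 258 ≈ 41935 px.

41935 pixels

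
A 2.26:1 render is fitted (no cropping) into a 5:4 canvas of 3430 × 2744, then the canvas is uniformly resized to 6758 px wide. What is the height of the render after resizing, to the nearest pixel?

In the 3430×2744 frame the render fills the width: height = 3430 / 2.260 ≈ 1517.70 px.
The frame scales by 6758/3430 = 1.9703; 1517.70 × 1.9703 ≈ 2990.27 px.

2990 px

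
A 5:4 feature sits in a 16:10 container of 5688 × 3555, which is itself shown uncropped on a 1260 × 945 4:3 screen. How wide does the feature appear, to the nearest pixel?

Inside the 5688×3555 canvas the feature is height-limited at 4443.75 × 3555.00.
The 16:10 canvas is width-limited in 1260×945, giving 1260.00 × 787.50; scale factor 0.2215.
Applying the same ×0.2215: 4443.75 → 984.38.

984 px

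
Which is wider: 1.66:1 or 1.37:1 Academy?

1.66 and 1.37; 1.66 > 1.37.

1.66:1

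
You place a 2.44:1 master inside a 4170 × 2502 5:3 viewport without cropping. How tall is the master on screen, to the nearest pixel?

Since 2.440 > 1.667, the master is width-limited.
The master is 4170 / 2.440 ≈ 1709.02 px tall.

1709 px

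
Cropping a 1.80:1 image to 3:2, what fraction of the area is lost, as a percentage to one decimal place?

3:2 is narrower than 1.80:1, so the crop keeps the full height and trims the width.
Fraction kept = (1.500)/(1.800) ≈ 83.33%, so 16.67% is lost.

16.7%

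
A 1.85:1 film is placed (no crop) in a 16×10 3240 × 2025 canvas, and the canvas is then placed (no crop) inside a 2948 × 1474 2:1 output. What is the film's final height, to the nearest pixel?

1.85:1 in 3240×2025: fills the width, so the film is 3240.00 × 1751.35.
The 16×10 canvas is height-limited in 2948×1474, giving 2358.40 × 1474.00; scale factor 0.7279.
So the film's height is 1751.35 × 0.7279 ≈ 1274.81.

1275 px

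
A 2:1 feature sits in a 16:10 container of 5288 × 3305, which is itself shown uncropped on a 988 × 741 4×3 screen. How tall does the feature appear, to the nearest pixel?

First fit — 2:1 into 5288×3305 spans the width: 5288.00 × 2644.00.
Second fit — the 16:10 canvas into 988×741 spans the width: 988.00 × 617.50 (×0.1868 from 5288×3305).
The feature scales with it: height 2644.00 × 0.1868 ≈ 494.00.

494 px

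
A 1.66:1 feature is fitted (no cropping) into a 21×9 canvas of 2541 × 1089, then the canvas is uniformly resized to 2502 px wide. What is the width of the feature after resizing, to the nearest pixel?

1780 px

Fitted into 2541×1089, the feature spans the height; its width is 1089 × 1.660 ≈ 1807.74 px.
Scaling 2541 → 2502 is ×0.9847, so the width becomes 1807.74 × 0.9847 ≈ 1779.99 px.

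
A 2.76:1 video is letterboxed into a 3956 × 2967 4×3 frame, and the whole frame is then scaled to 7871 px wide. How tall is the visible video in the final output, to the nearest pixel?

2852 px

Fitted into 3956×2967, the video spans the width; its height is 3956 / 2.760 ≈ 1433.33 px.
The frame scales by 7871/3956 = 1.9896; 1433.33 × 1.9896 ≈ 2851.81 px.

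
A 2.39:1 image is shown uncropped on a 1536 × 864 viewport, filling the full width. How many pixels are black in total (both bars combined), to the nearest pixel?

339951 pixels

That makes the image 642.6778 px tall (1536 / 2.390).
Leftover height: 864 − 642.6778 = 221.3222 px.
Across the 1536-px span: 221.3222 × 1536 ≈ 339951 px.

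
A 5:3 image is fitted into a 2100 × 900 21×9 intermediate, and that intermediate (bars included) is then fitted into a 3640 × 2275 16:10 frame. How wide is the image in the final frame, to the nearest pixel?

2600 px

First fit — 5:3 into 2100×900 spans the height: 1500.00 × 900.00.
Second fit — the 21×9 canvas into 3640×2275 spans the width: 3640.00 × 1560.00 (×1.7333 from 2100×900).
Applying the same ×1.7333: 1500.00 → 2600.00.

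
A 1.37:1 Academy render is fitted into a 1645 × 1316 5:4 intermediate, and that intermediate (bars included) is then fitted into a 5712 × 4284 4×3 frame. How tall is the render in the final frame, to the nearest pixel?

3909 px

Inside the 1645×1316 canvas the render is width-limited at 1645.00 × 1200.73.
The 5:4 canvas is height-limited in 5712×4284, giving 5355.00 × 4284.00; scale factor 3.2553.
The render scales with it: height 1200.73 × 3.2553 ≈ 3908.76.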